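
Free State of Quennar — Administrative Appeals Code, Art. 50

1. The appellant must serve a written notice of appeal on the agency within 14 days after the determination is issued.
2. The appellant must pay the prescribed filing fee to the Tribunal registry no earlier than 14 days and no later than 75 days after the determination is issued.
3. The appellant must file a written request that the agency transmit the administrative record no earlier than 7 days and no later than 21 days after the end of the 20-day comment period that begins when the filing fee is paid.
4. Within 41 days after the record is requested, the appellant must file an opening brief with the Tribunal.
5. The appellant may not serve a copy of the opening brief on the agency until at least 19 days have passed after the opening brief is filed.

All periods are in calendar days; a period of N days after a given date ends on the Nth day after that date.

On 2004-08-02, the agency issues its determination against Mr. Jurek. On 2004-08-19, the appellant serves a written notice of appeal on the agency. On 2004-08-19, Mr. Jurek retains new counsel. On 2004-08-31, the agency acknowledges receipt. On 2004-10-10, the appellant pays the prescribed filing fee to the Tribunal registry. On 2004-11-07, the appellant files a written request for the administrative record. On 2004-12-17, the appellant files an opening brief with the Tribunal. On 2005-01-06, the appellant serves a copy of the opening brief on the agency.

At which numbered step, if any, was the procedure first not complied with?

Step 1

Step 1 — counting 14 days from 2004-08-02 (when the determination is issued) gives a deadline of 2004-08-16; not done until 2004-08-19, 3 days after the deadline.
Later steps need not be reached.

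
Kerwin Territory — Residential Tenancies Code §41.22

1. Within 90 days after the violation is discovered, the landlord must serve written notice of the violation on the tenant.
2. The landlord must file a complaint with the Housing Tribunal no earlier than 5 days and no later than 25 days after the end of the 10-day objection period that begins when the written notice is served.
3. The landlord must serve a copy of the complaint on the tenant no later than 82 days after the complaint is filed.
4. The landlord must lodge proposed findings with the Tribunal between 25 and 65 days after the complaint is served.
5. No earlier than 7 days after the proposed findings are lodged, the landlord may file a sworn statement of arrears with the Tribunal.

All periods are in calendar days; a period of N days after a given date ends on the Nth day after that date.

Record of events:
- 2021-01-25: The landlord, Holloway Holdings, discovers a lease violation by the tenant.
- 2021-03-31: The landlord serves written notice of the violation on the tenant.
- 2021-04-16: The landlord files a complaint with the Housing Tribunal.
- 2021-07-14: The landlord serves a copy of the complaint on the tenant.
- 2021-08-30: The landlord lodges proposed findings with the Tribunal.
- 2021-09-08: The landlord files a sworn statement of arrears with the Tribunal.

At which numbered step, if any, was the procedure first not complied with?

Step 3

(1) due by 2021-01-25 + 90 days = 2021-04-25; done 2021-03-31 — timely.
(2) the permitted window runs from 2021-04-10 + 5 = 2021-04-15 to 2021-04-10 + 25 = 2021-05-05; done 2021-04-16, which is between those dates.
(3) due by 2021-04-16 + 82 days = 2021-07-07; done 2021-07-14 — 7 days late.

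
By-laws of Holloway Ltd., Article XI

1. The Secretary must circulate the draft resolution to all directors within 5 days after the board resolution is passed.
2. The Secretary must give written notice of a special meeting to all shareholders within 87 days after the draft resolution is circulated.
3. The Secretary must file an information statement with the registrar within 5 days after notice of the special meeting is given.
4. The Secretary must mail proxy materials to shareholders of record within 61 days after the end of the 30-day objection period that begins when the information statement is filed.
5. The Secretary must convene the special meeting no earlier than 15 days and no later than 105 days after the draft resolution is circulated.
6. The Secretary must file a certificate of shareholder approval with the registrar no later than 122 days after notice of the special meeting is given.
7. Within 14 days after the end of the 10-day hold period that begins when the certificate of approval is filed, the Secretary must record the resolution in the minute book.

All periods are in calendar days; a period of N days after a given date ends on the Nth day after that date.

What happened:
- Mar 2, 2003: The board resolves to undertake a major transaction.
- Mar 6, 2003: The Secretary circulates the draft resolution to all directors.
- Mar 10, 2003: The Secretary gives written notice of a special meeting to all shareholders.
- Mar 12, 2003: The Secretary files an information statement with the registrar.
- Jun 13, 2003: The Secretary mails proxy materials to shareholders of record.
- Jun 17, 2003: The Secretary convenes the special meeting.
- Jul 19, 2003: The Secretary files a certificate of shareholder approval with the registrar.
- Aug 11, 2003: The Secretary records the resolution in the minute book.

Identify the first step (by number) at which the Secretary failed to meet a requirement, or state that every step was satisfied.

Step 4

Step 1: 5 days after Mar 2, 2003 (when the board resolution is passed) is Mar 7, 2003; Mar 6, 2003 is within that limit.
Step 2: 87 days after Mar 6, 2003 (when the draft resolution is circulated) is Jun 1, 2003; Mar 10, 2003 is within that limit.
Step 3: 5 days after Mar 10, 2003 (when notice of the special meeting is given) is Mar 15, 2003; done Mar 12, 2003 — timely.
Step 4: 61 days after Apr 11, 2003 (end of the 30-day objection period, which began when the information statement is filed on Mar 12, 2003) is Jun 11, 2003; done Jun 13, 2003 — 2 days late.
No need to go further; step 4 was not satisfied.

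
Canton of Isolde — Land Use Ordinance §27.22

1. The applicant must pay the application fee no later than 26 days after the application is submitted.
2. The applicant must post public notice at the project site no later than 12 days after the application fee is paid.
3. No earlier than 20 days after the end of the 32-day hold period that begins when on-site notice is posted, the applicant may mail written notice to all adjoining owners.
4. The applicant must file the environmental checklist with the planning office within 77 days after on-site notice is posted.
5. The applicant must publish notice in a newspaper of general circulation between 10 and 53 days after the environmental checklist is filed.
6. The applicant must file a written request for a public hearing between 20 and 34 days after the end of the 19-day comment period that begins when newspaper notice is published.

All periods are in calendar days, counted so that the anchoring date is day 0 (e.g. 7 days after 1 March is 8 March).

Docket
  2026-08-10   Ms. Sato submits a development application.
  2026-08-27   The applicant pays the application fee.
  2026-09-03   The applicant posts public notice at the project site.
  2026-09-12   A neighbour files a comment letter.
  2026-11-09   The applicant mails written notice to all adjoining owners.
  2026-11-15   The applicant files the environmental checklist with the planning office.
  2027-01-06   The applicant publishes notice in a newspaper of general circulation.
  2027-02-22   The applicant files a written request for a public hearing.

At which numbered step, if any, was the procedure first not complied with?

Step 1 — counting 26 days from 2026-08-10 (when the application is submitted) gives a deadline of 2026-09-05; completed 2026-08-27, before the deadline.
Step 2 — counting 12 days from 2026-08-27 (when the application fee is paid) gives a deadline of 2026-09-08; completed 2026-09-03, before the deadline.
Step 3 — must wait 20 days from 2026-10-05 (end of the 32-day hold period, which began when on-site notice is posted on 2026-09-03), so not before 2026-10-25; done 2026-11-09, after the minimum wait.
Step 4 — counting 77 days from 2026-09-03 (when on-site notice is posted) gives a deadline of 2026-11-19; completed 2026-11-15, before the deadline.
Step 5 — 10 and 53 days from 2026-11-15 (when the environmental checklist is filed) are 2026-11-25 and 2027-01-07 respectively; 2027-01-06 falls inside that range.
Step 6 — 20 and 34 days from 2027-01-25 (end of the 19-day comment period, which began when newspaper notice is published on 2027-01-06) are 2027-02-14 and 2027-02-28 respectively; 2027-02-22 falls inside that range.

None — every step was satisfied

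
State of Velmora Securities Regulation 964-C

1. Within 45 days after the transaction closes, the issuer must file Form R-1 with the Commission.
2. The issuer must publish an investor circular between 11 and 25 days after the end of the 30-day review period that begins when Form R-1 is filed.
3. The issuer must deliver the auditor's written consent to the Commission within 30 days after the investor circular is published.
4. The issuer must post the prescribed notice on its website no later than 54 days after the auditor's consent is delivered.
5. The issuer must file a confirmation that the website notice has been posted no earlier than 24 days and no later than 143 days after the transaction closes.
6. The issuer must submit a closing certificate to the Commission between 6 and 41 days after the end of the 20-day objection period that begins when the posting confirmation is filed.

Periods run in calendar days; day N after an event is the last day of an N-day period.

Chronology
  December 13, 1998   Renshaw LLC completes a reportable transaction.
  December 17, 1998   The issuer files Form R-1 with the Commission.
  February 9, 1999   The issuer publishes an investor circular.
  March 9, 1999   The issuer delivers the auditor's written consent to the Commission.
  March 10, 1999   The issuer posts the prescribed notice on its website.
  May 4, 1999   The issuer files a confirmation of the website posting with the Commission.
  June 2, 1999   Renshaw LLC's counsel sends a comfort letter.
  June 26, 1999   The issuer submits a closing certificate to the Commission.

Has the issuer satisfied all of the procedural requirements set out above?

(1) due by December 13, 1998 + 45 days = January 27, 1999; completed December 17, 1998, before the deadline.
(2) the permitted window runs from January 16, 1999 + 11 = January 27, 1999 to January 16, 1999 + 25 = February 10, 1999; done February 9, 1999 — within the window.
(3) due by February 9, 1999 + 30 days = March 11, 1999; March 9, 1999 is within that limit.
(4) due by March 9, 1999 + 54 days = May 2, 1999; completed March 10, 1999, before the deadline.
(5) the permitted window runs from December 13, 1998 + 24 = January 6, 1999 to December 13, 1998 + 143 = May 5, 1999; done May 4, 1999 — within the window.
(6) the permitted window runs from May 24, 1999 + 6 = May 30, 1999 to May 24, 1999 + 41 = July 4, 1999; June 26, 1999 falls inside that range.

Yes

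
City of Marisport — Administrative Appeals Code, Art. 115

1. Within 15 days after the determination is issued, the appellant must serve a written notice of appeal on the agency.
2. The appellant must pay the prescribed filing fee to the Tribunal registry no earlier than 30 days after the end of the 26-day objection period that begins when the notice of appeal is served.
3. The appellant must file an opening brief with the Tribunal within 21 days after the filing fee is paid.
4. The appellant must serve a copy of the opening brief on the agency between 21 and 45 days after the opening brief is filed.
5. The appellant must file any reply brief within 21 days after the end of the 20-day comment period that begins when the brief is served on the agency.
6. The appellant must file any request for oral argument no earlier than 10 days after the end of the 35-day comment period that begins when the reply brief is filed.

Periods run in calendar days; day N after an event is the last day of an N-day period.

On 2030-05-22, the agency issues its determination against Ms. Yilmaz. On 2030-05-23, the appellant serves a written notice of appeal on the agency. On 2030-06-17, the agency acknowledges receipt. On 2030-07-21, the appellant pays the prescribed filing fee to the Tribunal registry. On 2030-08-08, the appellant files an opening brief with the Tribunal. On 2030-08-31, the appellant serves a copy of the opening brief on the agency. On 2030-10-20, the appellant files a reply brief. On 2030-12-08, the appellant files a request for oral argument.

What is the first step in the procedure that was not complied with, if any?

Step 1 — counting 15 days from 2030-05-22 (when the determination is issued) gives a deadline of 2030-06-06; completed 2030-05-23, before the deadline.
Step 2 — must wait 30 days from 2030-06-18 (end of the 26-day objection period, which began when the notice of appeal is served on 2030-05-23), so not before 2030-07-18; done 2030-07-21, after the minimum wait.
Step 3 — counting 21 days from 2030-07-21 (when the filing fee is paid) gives a deadline of 2030-08-11; done 2030-08-08 — timely.
Step 4 — 21 and 45 days from 2030-08-08 (when the opening brief is filed) are 2030-08-29 and 2030-09-22 respectively; done 2030-08-31 — within the window.
Step 5 — counting 21 days from 2030-09-20 (end of the 20-day comment period, which began when the brief is served on the agency on 2030-08-31) gives a deadline of 2030-10-11; not done until 2030-10-20, 9 days after the deadline.
The procedure was therefore not followed at step 5.

Step 5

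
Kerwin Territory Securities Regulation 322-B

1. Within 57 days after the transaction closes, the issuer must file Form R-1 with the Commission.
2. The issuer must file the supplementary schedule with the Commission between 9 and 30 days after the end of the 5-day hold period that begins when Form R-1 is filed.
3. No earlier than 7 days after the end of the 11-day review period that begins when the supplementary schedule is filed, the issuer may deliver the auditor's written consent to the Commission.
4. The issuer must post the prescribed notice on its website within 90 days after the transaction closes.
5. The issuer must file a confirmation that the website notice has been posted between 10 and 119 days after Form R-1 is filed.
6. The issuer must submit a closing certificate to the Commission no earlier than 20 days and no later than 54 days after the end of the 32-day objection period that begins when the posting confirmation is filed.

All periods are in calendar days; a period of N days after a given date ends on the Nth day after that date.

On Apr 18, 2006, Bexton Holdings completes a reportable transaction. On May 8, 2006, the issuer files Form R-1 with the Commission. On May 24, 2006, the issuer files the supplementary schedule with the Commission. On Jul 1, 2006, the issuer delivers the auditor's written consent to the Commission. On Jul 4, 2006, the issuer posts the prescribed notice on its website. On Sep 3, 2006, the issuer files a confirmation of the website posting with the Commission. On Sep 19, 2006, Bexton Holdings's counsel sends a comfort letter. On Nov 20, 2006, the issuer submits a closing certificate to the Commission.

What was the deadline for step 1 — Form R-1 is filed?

Jun 14, 2006

Step 1 runs from Apr 18, 2006, when the transaction closes. 57 days after Apr 18, 2006 is Jun 14, 2006.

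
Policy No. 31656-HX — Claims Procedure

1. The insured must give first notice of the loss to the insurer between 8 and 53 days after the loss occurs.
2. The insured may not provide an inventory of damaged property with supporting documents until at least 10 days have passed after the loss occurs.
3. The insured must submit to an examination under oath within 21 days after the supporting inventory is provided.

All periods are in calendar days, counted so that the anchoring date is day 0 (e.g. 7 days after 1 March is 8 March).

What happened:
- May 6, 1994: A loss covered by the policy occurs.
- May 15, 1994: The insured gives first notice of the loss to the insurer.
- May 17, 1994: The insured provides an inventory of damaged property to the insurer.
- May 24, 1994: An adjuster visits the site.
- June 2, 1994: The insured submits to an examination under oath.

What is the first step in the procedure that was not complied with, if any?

None — every step was satisfied

(1) the permitted window runs from May 6, 1994 + 8 = May 14, 1994 to May 6, 1994 + 53 = June 28, 1994; May 15, 1994 falls inside that range.
(2) permitted from May 6, 1994 + 10 days = May 16, 1994 onward; May 17, 1994 is on or after that date.
(3) due by May 17, 1994 + 21 days = June 7, 1994; June 2, 1994 is within that limit.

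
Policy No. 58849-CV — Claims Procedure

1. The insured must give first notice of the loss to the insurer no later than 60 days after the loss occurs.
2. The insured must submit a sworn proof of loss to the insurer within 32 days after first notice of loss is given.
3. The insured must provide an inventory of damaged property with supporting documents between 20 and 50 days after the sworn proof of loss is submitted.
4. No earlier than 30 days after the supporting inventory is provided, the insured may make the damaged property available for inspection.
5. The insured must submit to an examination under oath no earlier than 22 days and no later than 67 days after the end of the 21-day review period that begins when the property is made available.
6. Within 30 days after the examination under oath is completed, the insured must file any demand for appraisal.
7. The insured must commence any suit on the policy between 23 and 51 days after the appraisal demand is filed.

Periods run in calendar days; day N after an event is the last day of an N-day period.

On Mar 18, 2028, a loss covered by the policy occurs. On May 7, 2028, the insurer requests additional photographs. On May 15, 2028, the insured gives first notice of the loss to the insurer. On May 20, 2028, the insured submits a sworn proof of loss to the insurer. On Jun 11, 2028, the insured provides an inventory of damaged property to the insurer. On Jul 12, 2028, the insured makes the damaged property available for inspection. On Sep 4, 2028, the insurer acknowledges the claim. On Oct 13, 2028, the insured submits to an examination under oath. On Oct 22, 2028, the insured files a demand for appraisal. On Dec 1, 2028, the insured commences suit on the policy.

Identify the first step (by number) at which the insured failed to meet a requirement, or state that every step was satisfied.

Step 5

(1) due by Mar 18, 2028 + 60 days = May 17, 2028; done May 15, 2028 — timely.
(2) due by May 15, 2028 + 32 days = Jun 16, 2028; May 20, 2028 is within that limit.
(3) the permitted window runs from May 20, 2028 + 20 = Jun 9, 2028 to May 20, 2028 + 50 = Jul 9, 2028; done Jun 11, 2028 — within the window.
(4) permitted from Jun 11, 2028 + 30 days = Jul 11, 2028 onward; done Jul 12, 2028 — permitted.
(5) the permitted window runs from Aug 2, 2028 + 22 = Aug 24, 2028 to Aug 2, 2028 + 67 = Oct 8, 2028; done Oct 13, 2028 — 5 days after the window closed.
The analysis stops there.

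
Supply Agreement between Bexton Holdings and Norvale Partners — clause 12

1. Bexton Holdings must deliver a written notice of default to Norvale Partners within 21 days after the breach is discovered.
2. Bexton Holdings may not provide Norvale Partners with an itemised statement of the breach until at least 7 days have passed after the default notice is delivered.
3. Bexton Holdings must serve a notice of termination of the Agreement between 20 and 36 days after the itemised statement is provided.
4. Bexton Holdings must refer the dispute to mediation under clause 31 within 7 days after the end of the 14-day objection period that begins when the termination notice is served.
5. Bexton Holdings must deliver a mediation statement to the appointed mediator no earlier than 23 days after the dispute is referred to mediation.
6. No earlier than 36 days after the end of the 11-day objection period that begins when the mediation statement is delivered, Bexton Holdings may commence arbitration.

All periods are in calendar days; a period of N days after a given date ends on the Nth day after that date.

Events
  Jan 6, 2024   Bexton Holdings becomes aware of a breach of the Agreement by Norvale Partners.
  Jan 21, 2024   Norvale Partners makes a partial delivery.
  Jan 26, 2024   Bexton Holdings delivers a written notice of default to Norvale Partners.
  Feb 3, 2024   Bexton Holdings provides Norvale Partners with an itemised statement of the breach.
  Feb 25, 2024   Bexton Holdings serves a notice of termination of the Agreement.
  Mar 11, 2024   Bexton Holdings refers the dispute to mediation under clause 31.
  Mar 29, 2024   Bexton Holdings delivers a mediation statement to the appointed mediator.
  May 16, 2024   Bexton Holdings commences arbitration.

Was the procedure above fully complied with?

No

Step 1 — counting 21 days from Jan 6, 2024 (when the breach is discovered) gives a deadline of Jan 27, 2024; done Jan 26, 2024 — timely.
Step 2 — must wait 7 days from Jan 26, 2024 (when the default notice is delivered), so not before Feb 2, 2024; Feb 3, 2024 is on or after that date.
Step 3 — 20 and 36 days from Feb 3, 2024 (when the itemised statement is provided) are Feb 23, 2024 and Mar 10, 2024 respectively; done Feb 25, 2024 — within the window.
Step 4 — counting 7 days from Mar 10, 2024 (end of the 14-day objection period, which began when the termination notice is served on Feb 25, 2024) gives a deadline of Mar 17, 2024; completed Mar 11, 2024, before the deadline.
Step 5 — must wait 23 days from Mar 11, 2024 (when the dispute is referred to mediation), so not before Apr 3, 2024; acted on Mar 29, 2024, 5 days prematurely.
Later steps need not be reached.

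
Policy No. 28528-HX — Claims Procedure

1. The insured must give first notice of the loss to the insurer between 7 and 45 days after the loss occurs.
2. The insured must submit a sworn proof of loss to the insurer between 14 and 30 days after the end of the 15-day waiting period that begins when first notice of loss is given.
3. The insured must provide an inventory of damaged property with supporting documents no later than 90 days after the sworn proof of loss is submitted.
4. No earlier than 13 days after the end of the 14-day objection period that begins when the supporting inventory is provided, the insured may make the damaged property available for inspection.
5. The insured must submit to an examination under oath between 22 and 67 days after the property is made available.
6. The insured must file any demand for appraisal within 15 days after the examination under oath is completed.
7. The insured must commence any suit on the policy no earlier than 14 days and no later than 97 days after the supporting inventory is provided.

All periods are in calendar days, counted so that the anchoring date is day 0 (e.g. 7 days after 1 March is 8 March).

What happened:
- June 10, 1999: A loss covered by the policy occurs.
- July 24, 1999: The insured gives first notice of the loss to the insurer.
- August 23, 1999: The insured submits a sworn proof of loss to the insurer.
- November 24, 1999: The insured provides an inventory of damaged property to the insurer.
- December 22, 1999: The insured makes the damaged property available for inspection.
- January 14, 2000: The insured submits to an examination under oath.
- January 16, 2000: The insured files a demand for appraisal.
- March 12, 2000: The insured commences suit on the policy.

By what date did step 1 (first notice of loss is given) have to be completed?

July 25, 1999

Step 1 runs from June 10, 1999, when the loss occurs. The window is 7–45 days after June 10, 1999; it closes on July 25, 1999.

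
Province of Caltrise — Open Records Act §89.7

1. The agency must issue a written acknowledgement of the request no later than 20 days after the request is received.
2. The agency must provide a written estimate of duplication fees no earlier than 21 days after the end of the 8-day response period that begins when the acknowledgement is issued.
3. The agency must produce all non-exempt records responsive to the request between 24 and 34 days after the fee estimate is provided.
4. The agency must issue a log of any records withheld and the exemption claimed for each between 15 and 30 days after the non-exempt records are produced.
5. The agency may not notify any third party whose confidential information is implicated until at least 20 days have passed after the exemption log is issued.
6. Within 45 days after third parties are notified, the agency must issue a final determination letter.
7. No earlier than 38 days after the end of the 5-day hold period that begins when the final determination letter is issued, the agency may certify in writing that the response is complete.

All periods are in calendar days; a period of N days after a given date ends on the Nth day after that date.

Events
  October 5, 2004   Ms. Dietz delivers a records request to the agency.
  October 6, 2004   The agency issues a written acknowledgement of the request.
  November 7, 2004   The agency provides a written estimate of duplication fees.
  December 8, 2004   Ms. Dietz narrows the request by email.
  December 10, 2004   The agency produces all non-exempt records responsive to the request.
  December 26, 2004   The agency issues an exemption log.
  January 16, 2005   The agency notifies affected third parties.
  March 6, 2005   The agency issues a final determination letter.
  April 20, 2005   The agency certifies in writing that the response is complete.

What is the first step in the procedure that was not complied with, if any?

Step 1: 20 days after October 5, 2004 (when the request is received) is October 25, 2004; completed October 6, 2004, before the deadline.
Step 2: the earliest permitted date is 21 days after October 14, 2004 (end of the 8-day response period, which began when the acknowledgement is issued on October 6, 2004), i.e. November 4, 2004; done November 7, 2004 — permitted.
Step 3: the window is 24–34 days after November 7, 2004 (when the fee estimate is provided), so December 1, 2004 through December 11, 2004; done December 10, 2004, which is between those dates.
Step 4: the window is 15–30 days after December 10, 2004 (when the non-exempt records are produced), so December 25, 2004 through January 9, 2005; done December 26, 2004, which is between those dates.
Step 5: the earliest permitted date is 20 days after December 26, 2004 (when the exemption log is issued), i.e. January 15, 2005; January 16, 2005 is on or after that date.
Step 6: 45 days after January 16, 2005 (when third parties are notified) is March 2, 2005; March 6, 2005 misses that deadline by 4 days.
That is the first point of non-compliance.

Step 6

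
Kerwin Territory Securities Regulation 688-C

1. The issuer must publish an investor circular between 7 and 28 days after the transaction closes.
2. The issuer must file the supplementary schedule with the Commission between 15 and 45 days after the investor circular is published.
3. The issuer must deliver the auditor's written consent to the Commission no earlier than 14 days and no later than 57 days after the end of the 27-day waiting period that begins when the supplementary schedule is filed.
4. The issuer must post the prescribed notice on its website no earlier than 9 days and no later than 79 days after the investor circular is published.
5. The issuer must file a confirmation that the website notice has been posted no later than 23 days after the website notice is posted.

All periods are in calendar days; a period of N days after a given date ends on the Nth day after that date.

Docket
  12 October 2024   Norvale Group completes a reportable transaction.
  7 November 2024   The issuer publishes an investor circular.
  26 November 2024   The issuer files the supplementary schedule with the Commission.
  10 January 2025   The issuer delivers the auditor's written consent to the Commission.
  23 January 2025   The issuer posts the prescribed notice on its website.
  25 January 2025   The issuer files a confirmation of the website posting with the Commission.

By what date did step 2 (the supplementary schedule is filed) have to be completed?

22 December 2024

Step 2 runs from 7 November 2024, when the investor circular is published. The window is 15–45 days after 7 November 2024; it closes on 22 December 2024.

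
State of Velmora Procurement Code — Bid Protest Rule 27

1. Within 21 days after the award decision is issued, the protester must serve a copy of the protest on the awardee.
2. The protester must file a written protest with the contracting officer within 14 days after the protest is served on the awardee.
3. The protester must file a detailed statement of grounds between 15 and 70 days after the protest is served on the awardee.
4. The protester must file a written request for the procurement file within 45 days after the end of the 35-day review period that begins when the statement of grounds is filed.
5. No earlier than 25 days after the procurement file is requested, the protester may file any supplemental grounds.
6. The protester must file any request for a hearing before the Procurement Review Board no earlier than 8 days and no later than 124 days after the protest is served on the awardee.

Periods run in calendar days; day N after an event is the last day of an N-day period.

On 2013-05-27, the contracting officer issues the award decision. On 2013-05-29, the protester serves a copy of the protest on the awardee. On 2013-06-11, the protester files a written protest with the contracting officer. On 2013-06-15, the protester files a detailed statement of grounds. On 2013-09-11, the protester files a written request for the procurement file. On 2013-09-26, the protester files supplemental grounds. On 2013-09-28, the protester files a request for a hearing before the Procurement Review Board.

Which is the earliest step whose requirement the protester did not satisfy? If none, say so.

Step 4

Step 1 — counting 21 days from 2013-05-27 (when the award decision is issued) gives a deadline of 2013-06-17; done 2013-05-29 — timely.
Step 2 — counting 14 days from 2013-05-29 (when the protest is served on the awardee) gives a deadline of 2013-06-12; completed 2013-06-11, before the deadline.
Step 3 — 15 and 70 days from 2013-05-29 (when the protest is served on the awardee) are 2013-06-13 and 2013-08-07 respectively; 2013-06-15 falls inside that range.
Step 4 — counting 45 days from 2013-07-20 (end of the 35-day review period, which began when the statement of grounds is filed on 2013-06-15) gives a deadline of 2013-09-03; done 2013-09-11 — 8 days late.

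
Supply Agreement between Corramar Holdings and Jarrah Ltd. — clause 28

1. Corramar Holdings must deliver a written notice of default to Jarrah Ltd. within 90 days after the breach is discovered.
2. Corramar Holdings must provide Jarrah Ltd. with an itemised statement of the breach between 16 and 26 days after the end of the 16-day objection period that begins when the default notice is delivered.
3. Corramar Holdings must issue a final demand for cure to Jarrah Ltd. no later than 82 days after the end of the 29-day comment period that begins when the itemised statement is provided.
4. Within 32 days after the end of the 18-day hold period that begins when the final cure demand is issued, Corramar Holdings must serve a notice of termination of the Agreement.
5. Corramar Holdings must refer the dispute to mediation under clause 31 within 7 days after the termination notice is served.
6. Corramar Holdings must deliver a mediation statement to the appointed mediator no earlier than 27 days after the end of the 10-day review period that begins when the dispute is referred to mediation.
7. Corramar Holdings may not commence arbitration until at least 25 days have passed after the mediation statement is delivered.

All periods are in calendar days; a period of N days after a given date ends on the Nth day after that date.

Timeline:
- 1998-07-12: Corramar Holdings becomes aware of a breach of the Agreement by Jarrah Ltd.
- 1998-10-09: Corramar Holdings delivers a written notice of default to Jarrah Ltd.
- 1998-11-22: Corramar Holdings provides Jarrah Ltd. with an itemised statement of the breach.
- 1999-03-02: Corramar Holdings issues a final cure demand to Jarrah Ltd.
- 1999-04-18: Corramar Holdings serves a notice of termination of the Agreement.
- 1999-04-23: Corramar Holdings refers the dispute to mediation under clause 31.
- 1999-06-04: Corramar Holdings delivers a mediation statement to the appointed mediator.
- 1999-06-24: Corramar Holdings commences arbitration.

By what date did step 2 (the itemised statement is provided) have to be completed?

The default notice is delivered on 1998-10-09; the 16-day objection period therefore ends 1998-10-25, and step 2 runs from that date. The window is 16–26 days after 1998-10-25; it closes on 1998-11-20.

1998-11-20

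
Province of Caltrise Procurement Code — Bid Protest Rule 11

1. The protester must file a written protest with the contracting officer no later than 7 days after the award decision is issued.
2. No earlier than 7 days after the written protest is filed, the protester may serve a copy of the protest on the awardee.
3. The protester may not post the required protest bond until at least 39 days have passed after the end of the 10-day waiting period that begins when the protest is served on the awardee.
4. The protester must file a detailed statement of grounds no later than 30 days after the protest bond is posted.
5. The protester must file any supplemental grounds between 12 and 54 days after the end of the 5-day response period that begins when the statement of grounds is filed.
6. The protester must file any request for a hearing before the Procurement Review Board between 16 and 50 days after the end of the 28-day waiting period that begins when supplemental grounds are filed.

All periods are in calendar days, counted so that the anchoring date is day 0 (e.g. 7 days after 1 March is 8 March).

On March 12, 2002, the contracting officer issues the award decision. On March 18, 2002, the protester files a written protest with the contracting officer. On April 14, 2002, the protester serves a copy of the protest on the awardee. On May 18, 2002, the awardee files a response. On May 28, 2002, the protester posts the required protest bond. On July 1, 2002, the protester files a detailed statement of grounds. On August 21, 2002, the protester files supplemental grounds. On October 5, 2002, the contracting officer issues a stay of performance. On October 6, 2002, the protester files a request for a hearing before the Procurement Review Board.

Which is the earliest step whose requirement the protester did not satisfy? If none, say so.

Step 3

(1) due by March 12, 2002 + 7 days = March 19, 2002; completed March 18, 2002, before the deadline.
(2) permitted from March 18, 2002 + 7 days = March 25, 2002 onward; done April 14, 2002, after the minimum wait.
(3) permitted from April 24, 2002 + 39 days = June 2, 2002 onward; done May 28, 2002 — 5 days too early.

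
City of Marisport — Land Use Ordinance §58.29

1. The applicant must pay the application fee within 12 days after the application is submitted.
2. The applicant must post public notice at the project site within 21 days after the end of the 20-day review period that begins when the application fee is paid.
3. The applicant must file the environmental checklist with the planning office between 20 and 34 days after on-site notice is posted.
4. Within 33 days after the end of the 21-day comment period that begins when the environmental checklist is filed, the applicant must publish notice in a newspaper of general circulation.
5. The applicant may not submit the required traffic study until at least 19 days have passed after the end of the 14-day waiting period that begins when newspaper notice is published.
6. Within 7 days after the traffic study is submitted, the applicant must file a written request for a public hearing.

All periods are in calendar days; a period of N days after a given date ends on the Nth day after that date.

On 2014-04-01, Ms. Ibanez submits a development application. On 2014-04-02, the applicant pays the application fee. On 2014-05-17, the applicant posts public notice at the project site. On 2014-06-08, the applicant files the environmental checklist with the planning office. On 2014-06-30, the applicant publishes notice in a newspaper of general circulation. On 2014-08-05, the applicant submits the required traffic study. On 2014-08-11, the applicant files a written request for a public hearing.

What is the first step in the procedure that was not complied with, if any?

Step 1 — counting 12 days from 2014-04-01 (when the application is submitted) gives a deadline of 2014-04-13; 2014-04-02 is within that limit.
Step 2 — counting 21 days from 2014-04-22 (end of the 20-day review period, which began when the application fee is paid on 2014-04-02) gives a deadline of 2014-05-13; not done until 2014-05-17, 4 days after the deadline.
No need to go further; step 2 was not satisfied.

Step 2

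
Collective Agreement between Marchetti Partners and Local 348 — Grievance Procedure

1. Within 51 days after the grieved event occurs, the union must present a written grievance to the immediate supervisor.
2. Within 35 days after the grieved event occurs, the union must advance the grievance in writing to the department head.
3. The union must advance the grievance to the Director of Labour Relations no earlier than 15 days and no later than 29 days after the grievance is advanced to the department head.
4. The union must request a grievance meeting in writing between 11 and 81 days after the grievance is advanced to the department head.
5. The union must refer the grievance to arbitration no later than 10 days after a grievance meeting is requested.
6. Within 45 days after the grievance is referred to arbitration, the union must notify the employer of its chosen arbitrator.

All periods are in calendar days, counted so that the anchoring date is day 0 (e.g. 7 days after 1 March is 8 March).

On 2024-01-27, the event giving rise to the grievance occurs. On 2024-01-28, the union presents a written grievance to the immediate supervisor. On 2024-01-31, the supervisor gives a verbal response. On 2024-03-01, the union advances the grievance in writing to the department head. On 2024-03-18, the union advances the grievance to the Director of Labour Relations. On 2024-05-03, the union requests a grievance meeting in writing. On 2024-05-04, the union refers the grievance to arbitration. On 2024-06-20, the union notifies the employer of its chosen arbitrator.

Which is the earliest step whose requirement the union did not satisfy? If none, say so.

Step 6

Step 1 — counting 51 days from 2024-01-27 (when the grieved event occurs) gives a deadline of 2024-03-18; 2024-01-28 is within that limit.
Step 2 — counting 35 days from 2024-01-27 (when the grieved event occurs) gives a deadline of 2024-03-02; 2024-03-01 is within that limit.
Step 3 — 15 and 29 days from 2024-03-01 (when the grievance is advanced to the department head) are 2024-03-16 and 2024-03-30 respectively; done 2024-03-18 — within the window.
Step 4 — 11 and 81 days from 2024-03-01 (when the grievance is advanced to the department head) are 2024-03-12 and 2024-05-21 respectively; done 2024-05-03 — within the window.
Step 5 — counting 10 days from 2024-05-03 (when a grievance meeting is requested) gives a deadline of 2024-05-13; completed 2024-05-04, before the deadline.
Step 6 — counting 45 days from 2024-05-04 (when the grievance is referred to arbitration) gives a deadline of 2024-06-18; done 2024-06-20 — 2 days late.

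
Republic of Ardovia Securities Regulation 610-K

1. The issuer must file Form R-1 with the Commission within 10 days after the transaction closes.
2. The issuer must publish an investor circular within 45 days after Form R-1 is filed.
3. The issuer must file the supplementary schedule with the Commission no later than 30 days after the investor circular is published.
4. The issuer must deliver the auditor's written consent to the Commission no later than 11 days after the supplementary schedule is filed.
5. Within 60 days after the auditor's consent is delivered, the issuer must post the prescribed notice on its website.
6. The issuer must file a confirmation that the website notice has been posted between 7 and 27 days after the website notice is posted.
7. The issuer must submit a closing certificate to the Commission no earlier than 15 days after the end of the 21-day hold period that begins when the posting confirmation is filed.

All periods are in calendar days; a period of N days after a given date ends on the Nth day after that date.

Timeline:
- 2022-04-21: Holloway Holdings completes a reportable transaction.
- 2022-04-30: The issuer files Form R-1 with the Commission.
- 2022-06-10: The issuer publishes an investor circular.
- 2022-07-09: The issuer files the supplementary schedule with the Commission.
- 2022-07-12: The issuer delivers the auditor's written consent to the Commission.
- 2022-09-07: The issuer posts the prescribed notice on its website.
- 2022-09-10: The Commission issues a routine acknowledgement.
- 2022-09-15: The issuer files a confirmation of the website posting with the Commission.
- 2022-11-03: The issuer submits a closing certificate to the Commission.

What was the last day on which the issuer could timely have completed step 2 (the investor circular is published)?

Step 2 runs from 2022-04-30, when Form R-1 is filed. 45 days after 2022-04-30 is 2022-06-14.

2022-06-14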